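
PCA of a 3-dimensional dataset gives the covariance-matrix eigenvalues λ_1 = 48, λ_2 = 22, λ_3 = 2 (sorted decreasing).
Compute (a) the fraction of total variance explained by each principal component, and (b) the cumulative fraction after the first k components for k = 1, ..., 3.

Step 1 — total variance = trace(Sigma) = Σ λ_i = 48 + 22 + 2 = 72.

Step 2 — fraction explained by component i = λ_i / Σ λ:
  PC1: 48/72 = 0.6667
  PC2: 22/72 = 0.3056
  PC3: 2/72 = 0.0278

Step 3 — cumulative fraction after k components = (λ_1 + ... + λ_k) / Σ λ:
  k = 1: 48/72 = 0.6667
  k = 2: (48 + 22)/72 = 70/72 = 0.9722
  k = 3: (48 + 22 + 2)/72 = 72/72 = 1

Summary (fraction, with percent):

explained: PC1 0.6667 (66.67%), PC2 0.3056 (30.56%), PC3 0.0278 (2.78%);  cumulative: 0.6667, 0.9722, 1


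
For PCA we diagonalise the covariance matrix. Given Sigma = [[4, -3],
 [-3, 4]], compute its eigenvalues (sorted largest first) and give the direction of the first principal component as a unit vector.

Step 1 — characteristic polynomial of 2×2 Sigma:
  det(Sigma - λI) = λ² - trace · λ + det = 0.
  trace = 4 + 4 = 8, det = 4·4 - (-3)² = 7.
Step 2 — discriminant:
  Δ = trace² - 4·det = 64 - 28 = 36.
Step 3 — eigenvalues:
  λ = (trace ± √Δ)/2 = (8 ± 6)/2,
  λ_1 = 7,  λ_2 = 1.

Step 4 — unit eigenvector for λ_1: solve (Sigma - λ_1 I)v = 0. First row:
  (4 - 7)·v_x + (-3)·v_y = 0, i.e. (-3)·v_x + (-3)·v_y = 0,
  so v ∝ (b, λ_1 - a) = (-3, 3); multiply by -1 so the first entry is positive: u = (3, -3).
  ||u|| = √((3)² + (-3)²) = √(18) ≈ 4.2426,
  v_1 = u/||u|| ≈ (0.7071, -0.7071) (||v_1|| = 1).

λ_1 = 7,  λ_2 = 1;  v_1 ≈ (0.7071, -0.7071)


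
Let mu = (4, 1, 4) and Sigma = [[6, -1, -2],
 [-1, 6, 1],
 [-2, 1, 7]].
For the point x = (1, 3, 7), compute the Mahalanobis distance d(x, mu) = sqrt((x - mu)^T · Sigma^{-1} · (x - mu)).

Step 1 — centre the observation: (x - mu) = (-3, 2, 3).

Step 2 — invert Sigma (cofactor / det for 3×3, or solve directly):
  Sigma^{-1} = [[0.1872, 0.0228, 0.0502],
 [0.0228, 0.1735, -0.0183],
 [0.0502, -0.0183, 0.1598]].

Step 3 — form the quadratic (x - mu)^T · Sigma^{-1} · (x - mu):
  Sigma^{-1} · (x - mu) = (-0.3653, 0.2237, 0.2922).
  (x - mu)^T · [Sigma^{-1} · (x - mu)] = (-3)·(-0.3653) + (2)·(0.2237) + (3)·(0.2922) = 2.4201.

Step 4 — take square root: d = √(2.4201) ≈ 1.5557.

d(x, mu) = √(2.4201) ≈ 1.5557


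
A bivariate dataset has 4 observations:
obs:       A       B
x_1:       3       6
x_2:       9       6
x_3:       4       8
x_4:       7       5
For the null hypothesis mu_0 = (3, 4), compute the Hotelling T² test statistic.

Step 1 — sample mean vector:
  mean(A) = (3 + 9 + 4 + 7) / 4 = 23/4 = 5.75
  mean(B) = (6 + 6 + 8 + 5) / 4 = 25/4 = 6.25
  x̄ = (5.75, 6.25),  deviation x̄ - mu_0 = (5.75, 6.25) - (3, 4) = (2.75, 2.25).

Step 2 — sample covariance matrix, S[i,j] = (1/(n-1)) · Σ_k (x_{k,i} - mean_i) · (x_{k,j} - mean_j), divisor n-1 = 3:
  S[A,A] = ((-2.75)·(-2.75) + (3.25)·(3.25) + (-1.75)·(-1.75) + (1.25)·(1.25)) / 3 = 22.75/3 = 7.5833
  S[A,B] = ((-2.75)·(-0.25) + (3.25)·(-0.25) + (-1.75)·(1.75) + (1.25)·(-1.25)) / 3 = -4.75/3 = -1.5833
  S[B,B] = ((-0.25)·(-0.25) + (-0.25)·(-0.25) + (1.75)·(1.75) + (-1.25)·(-1.25)) / 3 = 4.75/3 = 1.5833
  S = [[7.5833, -1.5833],
 [-1.5833, 1.5833]].

Step 3 — invert S. det(S) = 7.5833·1.5833 - (-1.5833)² = 9.5.
  S^{-1} = (1/det) · [[d, -b], [-b, a]] = [[0.1667, 0.1667],
 [0.1667, 0.7982]].

Step 4 — quadratic form (x̄ - mu_0)^T · S^{-1} · (x̄ - mu_0):
  S^{-1} · (x̄ - mu_0) = (0.8333, 2.2544),
  (x̄ - mu_0)^T · [...] = (2.75)·(0.8333) + (2.25)·(2.2544) = 7.364.

Step 5 — scale by n: T² = 4 · 7.364 = 29.4561.

T² ≈ 29.4561


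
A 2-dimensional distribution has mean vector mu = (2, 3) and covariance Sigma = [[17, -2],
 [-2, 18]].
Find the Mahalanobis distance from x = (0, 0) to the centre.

Step 1 — centre the observation: (x - mu) = (-2, -3).

Step 2 — invert Sigma. det(Sigma) = 17·18 - (-2)² = 302.
  Sigma^{-1} = (1/det) · [[d, -b], [-b, a]] = [[0.0596, 0.0066],
 [0.0066, 0.0563]].

Step 3 — form the quadratic (x - mu)^T · Sigma^{-1} · (x - mu):
  Sigma^{-1} · (x - mu) = (-0.1391, -0.1821).
  (x - mu)^T · [Sigma^{-1} · (x - mu)] = (-2)·(-0.1391) + (-3)·(-0.1821) = 0.8245.

Step 4 — take square root: d = √(0.8245) ≈ 0.908.

d(x, mu) = √(0.8245) ≈ 0.908


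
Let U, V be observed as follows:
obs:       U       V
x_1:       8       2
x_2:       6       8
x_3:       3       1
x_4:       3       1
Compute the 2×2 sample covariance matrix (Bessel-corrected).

Step 1 — column means:
  mean(U) = (8 + 6 + 3 + 3) / 4 = 20/4 = 5
  mean(V) = (2 + 8 + 1 + 1) / 4 = 12/4 = 3

Step 2 — sample covariance S[i,j] = (1/(n-1)) · Σ_k (x_{k,i} - mean_i) · (x_{k,j} - mean_j), with n-1 = 3.
  S[U,U] = ((3)·(3) + (1)·(1) + (-2)·(-2) + (-2)·(-2)) / 3 = 18/3 = 6
  S[U,V] = ((3)·(-1) + (1)·(5) + (-2)·(-2) + (-2)·(-2)) / 3 = 10/3 = 3.3333
  S[V,V] = ((-1)·(-1) + (5)·(5) + (-2)·(-2) + (-2)·(-2)) / 3 = 34/3 = 11.3333

S is symmetric (S[j,i] = S[i,j]). Assembling:

S = [[6, 3.3333],
 [3.3333, 11.3333]]


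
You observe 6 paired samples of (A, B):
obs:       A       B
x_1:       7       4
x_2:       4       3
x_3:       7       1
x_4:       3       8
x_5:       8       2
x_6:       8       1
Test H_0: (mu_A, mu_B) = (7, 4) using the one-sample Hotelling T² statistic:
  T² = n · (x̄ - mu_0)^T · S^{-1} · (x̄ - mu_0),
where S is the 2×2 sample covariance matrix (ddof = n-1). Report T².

Step 1 — sample mean vector:
  mean(A) = (7 + 4 + 7 + 3 + 8 + 8) / 6 = 37/6 = 6.1667
  mean(B) = (4 + 3 + 1 + 8 + 2 + 1) / 6 = 19/6 = 3.1667
  x̄ = (6.1667, 3.1667),  deviation x̄ - mu_0 = (6.1667, 3.1667) - (7, 4) = (-0.8333, -0.8333).

Step 2 — sample covariance matrix, S[i,j] = (1/(n-1)) · Σ_k (x_{k,i} - mean_i) · (x_{k,j} - mean_j), divisor n-1 = 5:
  S[A,A] = ((0.8333)·(0.8333) + (-2.1667)·(-2.1667) + (0.8333)·(0.8333) + (-3.1667)·(-3.1667) + (1.8333)·(1.8333) + (1.8333)·(1.8333)) / 5 = 22.8333/5 = 4.5667
  S[A,B] = ((0.8333)·(0.8333) + (-2.1667)·(-0.1667) + (0.8333)·(-2.1667) + (-3.1667)·(4.8333) + (1.8333)·(-1.1667) + (1.8333)·(-2.1667)) / 5 = -22.1667/5 = -4.4333
  S[B,B] = ((0.8333)·(0.8333) + (-0.1667)·(-0.1667) + (-2.1667)·(-2.1667) + (4.8333)·(4.8333) + (-1.1667)·(-1.1667) + (-2.1667)·(-2.1667)) / 5 = 34.8333/5 = 6.9667
  S = [[4.5667, -4.4333],
 [-4.4333, 6.9667]].

Step 3 — invert S. det(S) = 4.5667·6.9667 - (-4.4333)² = 12.16.
  S^{-1} = (1/det) · [[d, -b], [-b, a]] = [[0.5729, 0.3646],
 [0.3646, 0.3755]].

Step 4 — quadratic form (x̄ - mu_0)^T · S^{-1} · (x̄ - mu_0):
  S^{-1} · (x̄ - mu_0) = (-0.7812, -0.6168),
  (x̄ - mu_0)^T · [...] = (-0.8333)·(-0.7812) + (-0.8333)·(-0.6168) = 1.165.

Step 5 — scale by n: T² = 6 · 1.165 = 6.9901.

T² ≈ 6.9901


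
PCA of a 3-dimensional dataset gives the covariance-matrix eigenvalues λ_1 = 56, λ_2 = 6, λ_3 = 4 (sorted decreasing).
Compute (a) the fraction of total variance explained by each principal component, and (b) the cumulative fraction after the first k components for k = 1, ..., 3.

Step 1 — total variance = trace(Sigma) = Σ λ_i = 56 + 6 + 4 = 66.

Step 2 — fraction explained by component i = λ_i / Σ λ:
  PC1: 56/66 = 0.8485
  PC2: 6/66 = 0.0909
  PC3: 4/66 = 0.0606

Step 3 — cumulative fraction after k components = (λ_1 + ... + λ_k) / Σ λ:
  k = 1: 56/66 = 0.8485
  k = 2: (56 + 6)/66 = 62/66 = 0.9394
  k = 3: (56 + 6 + 4)/66 = 66/66 = 1

Summary (fraction, with percent):

explained: PC1 0.8485 (84.85%), PC2 0.0909 (9.09%), PC3 0.0606 (6.06%);  cumulative: 0.8485, 0.9394, 1


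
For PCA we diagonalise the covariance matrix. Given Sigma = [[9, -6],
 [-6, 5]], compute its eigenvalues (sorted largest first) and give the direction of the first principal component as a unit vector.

Step 1 — characteristic polynomial of 2×2 Sigma:
  det(Sigma - λI) = λ² - trace · λ + det = 0.
  trace = 9 + 5 = 14, det = 9·5 - (-6)² = 9.
Step 2 — discriminant:
  Δ = trace² - 4·det = 196 - 36 = 160.
Step 3 — eigenvalues:
  λ = (trace ± √Δ)/2 = (14 ± 12.6491)/2,
  λ_1 = 13.3246,  λ_2 = 0.6754.

Step 4 — unit eigenvector for λ_1: solve (Sigma - λ_1 I)v = 0. First row:
  (9 - 13.3246)·v_x + (-6)·v_y = 0, i.e. (-4.3246)·v_x + (-6)·v_y = 0,
  so v ∝ (b, λ_1 - a) = (-6, 4.3246); multiply by -1 so the first entry is positive: u = (6, -4.3246).
  ||u|| = √((6)² + (-4.3246)²) = √(54.7018) ≈ 7.3961,
  v_1 = u/||u|| ≈ (0.8112, -0.5847) (||v_1|| = 1).

λ_1 = 13.3246,  λ_2 = 0.6754;  v_1 ≈ (0.8112, -0.5847)


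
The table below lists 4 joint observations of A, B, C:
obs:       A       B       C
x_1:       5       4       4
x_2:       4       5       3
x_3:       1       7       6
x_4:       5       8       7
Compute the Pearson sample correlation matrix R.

Step 1 — column means:
  mean(A) = (5 + 4 + 1 + 5) / 4 = 15/4 = 3.75
  mean(B) = (4 + 5 + 7 + 8) / 4 = 24/4 = 6
  mean(C) = (4 + 3 + 6 + 7) / 4 = 20/4 = 5

Step 2 — sample variances and covariances s[i,j] = (1/(n-1)) · Σ_k (x_{k,i} - mean_i) · (x_{k,j} - mean_j), with n-1 = 3:
  s[A,A] = ((1.25)·(1.25) + (0.25)·(0.25) + (-2.75)·(-2.75) + (1.25)·(1.25)) / 3 = 10.75/3 = 3.5833
  s[A,B] = ((1.25)·(-2) + (0.25)·(-1) + (-2.75)·(1) + (1.25)·(2)) / 3 = -3/3 = -1
  s[A,C] = ((1.25)·(-1) + (0.25)·(-2) + (-2.75)·(1) + (1.25)·(2)) / 3 = -2/3 = -0.6667
  s[B,B] = ((-2)·(-2) + (-1)·(-1) + (1)·(1) + (2)·(2)) / 3 = 10/3 = 3.3333
  s[B,C] = ((-2)·(-1) + (-1)·(-2) + (1)·(1) + (2)·(2)) / 3 = 9/3 = 3
  s[C,C] = ((-1)·(-1) + (-2)·(-2) + (1)·(1) + (2)·(2)) / 3 = 10/3 = 3.3333
  Sample standard deviations s_i = √(s[i,i]):
  s(A) = √(3.5833) = 1.893
  s(B) = √(3.3333) = 1.8257
  s(C) = √(3.3333) = 1.8257

Step 3 — r_{ij} = s_{ij} / (s_i · s_j):
  r[A,A] = 1 (diagonal).
  r[A,B] = -1 / (1.893 · 1.8257) = -1 / 3.4561 = -0.2893
  r[A,C] = -0.6667 / (1.893 · 1.8257) = -0.6667 / 3.4561 = -0.1929
  r[B,B] = 1 (diagonal).
  r[B,C] = 3 / (1.8257 · 1.8257) = 3 / 3.3333 = 0.9
  r[C,C] = 1 (diagonal).

R is symmetric with unit diagonal. Assembling:

R = [[1, -0.2893, -0.1929],
 [-0.2893, 1, 0.9],
 [-0.1929, 0.9, 1]]


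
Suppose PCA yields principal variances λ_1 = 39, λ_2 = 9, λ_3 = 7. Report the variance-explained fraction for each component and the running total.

Step 1 — total variance = trace(Sigma) = Σ λ_i = 39 + 9 + 7 = 55.

Step 2 — fraction explained by component i = λ_i / Σ λ:
  PC1: 39/55 = 0.7091
  PC2: 9/55 = 0.1636
  PC3: 7/55 = 0.1273

Step 3 — cumulative fraction after k components = (λ_1 + ... + λ_k) / Σ λ:
  k = 1: 39/55 = 0.7091
  k = 2: (39 + 9)/55 = 48/55 = 0.8727
  k = 3: (39 + 9 + 7)/55 = 55/55 = 1

Summary (fraction, with percent):

explained: PC1 0.7091 (70.91%), PC2 0.1636 (16.36%), PC3 0.1273 (12.73%);  cumulative: 0.7091, 0.8727, 1


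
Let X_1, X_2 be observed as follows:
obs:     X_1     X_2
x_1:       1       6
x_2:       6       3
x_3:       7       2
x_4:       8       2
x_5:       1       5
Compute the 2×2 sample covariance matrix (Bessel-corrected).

Step 1 — column means:
  mean(X_1) = (1 + 6 + 7 + 8 + 1) / 5 = 23/5 = 4.6
  mean(X_2) = (6 + 3 + 2 + 2 + 5) / 5 = 18/5 = 3.6

Step 2 — sample covariance S[i,j] = (1/(n-1)) · Σ_k (x_{k,i} - mean_i) · (x_{k,j} - mean_j), with n-1 = 4.
  S[X_1,X_1] = ((-3.6)·(-3.6) + (1.4)·(1.4) + (2.4)·(2.4) + (3.4)·(3.4) + (-3.6)·(-3.6)) / 4 = 45.2/4 = 11.3
  S[X_1,X_2] = ((-3.6)·(2.4) + (1.4)·(-0.6) + (2.4)·(-1.6) + (3.4)·(-1.6) + (-3.6)·(1.4)) / 4 = -23.8/4 = -5.95
  S[X_2,X_2] = ((2.4)·(2.4) + (-0.6)·(-0.6) + (-1.6)·(-1.6) + (-1.6)·(-1.6) + (1.4)·(1.4)) / 4 = 13.2/4 = 3.3

S is symmetric (S[j,i] = S[i,j]). Assembling:

S = [[11.3, -5.95],
 [-5.95, 3.3]]


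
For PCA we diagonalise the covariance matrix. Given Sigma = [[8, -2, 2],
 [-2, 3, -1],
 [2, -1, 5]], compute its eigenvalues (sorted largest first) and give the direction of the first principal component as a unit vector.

Step 1 — characteristic polynomial p(λ) = det(λI - Sigma) = λ³ - tr·λ² + c_1·λ - det, where tr = trace, c_1 = sum of the principal 2×2 minors, det = det(Sigma):
  tr = 8 + 3 + 5 = 16,
  c_1 = (8·3 - (-2)²) + (8·5 - (2)²) + (3·5 - (-1)²) = 20 + 36 + 14 = 70,
  det = 8·(3·5 - (-1)²) - (-2)·((-2)·5 - (-1)·(2)) + (2)·((-2)·(-1) - 3·(2)) = 8·(14) - (-2)·(-8) + (2)·(-4) = 88.
  So p(λ) = λ³ - 16λ² + 70λ - 88.
Step 2 — look for an integer root (rational root theorem: any rational root is an integer divisor of 88). Testing λ = 4:
  p(4) = 64 - 256 + 280 - 88 = 0  ✓
  Dividing out (λ - 4): p(λ) = (λ - 4)(λ² - 12λ + 22).
Step 3 — remaining eigenvalues from the quadratic λ² - 12λ + 22 = 0:
  Δ = 12² - 4·22 = 144 - 88 = 56,  λ = (12 ± √56)/2 = (12 ± 7.4833)/2 ≈ 9.7417 or 2.2583.
  Sorted: λ_1 = 9.7417,  λ_2 = 4,  λ_3 = 2.2583  (check: sum = 16 = tr ✓).

Step 4 — unit eigenvector for λ_1 ≈ 9.7417: v spans the null space of (Sigma - λ_1 I), whose rows are
  r_1 = (-1.7417, -2, 2),  r_2 = (-2, -6.7417, -1),  r_3 = (2, -1, -4.7417).
  v is orthogonal to every row, so take v ∝ r_1 × r_2 = ((-2)·(-1) - (2)·(-6.7417), (2)·(-2) - (-1.7417)·(-1), (-1.7417)·(-6.7417) - (-2)·(-2)) ≈ (15.4833, -5.7417, 7.7417).
  Let u = (15.4833, -5.7417, 7.7417).
  ||u|| = √((15.4833)² + (-5.7417)² + (7.7417)²) = √(332.6329) ≈ 18.2382,  v_1 = u/||u|| ≈ (0.8489, -0.3148, 0.4245) (||v_1|| = 1).

λ_1 = 9.7417,  λ_2 = 4,  λ_3 = 2.2583;  v_1 ≈ (0.8489, -0.3148, 0.4245)


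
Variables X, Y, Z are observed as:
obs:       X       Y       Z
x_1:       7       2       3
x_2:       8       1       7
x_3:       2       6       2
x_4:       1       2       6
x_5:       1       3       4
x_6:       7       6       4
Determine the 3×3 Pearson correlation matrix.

Step 1 — column means:
  mean(X) = (7 + 8 + 2 + 1 + 1 + 7) / 6 = 26/6 = 4.3333
  mean(Y) = (2 + 1 + 6 + 2 + 3 + 6) / 6 = 20/6 = 3.3333
  mean(Z) = (3 + 7 + 2 + 6 + 4 + 4) / 6 = 26/6 = 4.3333

Step 2 — sample variances and covariances s[i,j] = (1/(n-1)) · Σ_k (x_{k,i} - mean_i) · (x_{k,j} - mean_j), with n-1 = 5:
  s[X,X] = ((2.6667)·(2.6667) + (3.6667)·(3.6667) + (-2.3333)·(-2.3333) + (-3.3333)·(-3.3333) + (-3.3333)·(-3.3333) + (2.6667)·(2.6667)) / 5 = 55.3333/5 = 11.0667
  s[X,Y] = ((2.6667)·(-1.3333) + (3.6667)·(-2.3333) + (-2.3333)·(2.6667) + (-3.3333)·(-1.3333) + (-3.3333)·(-0.3333) + (2.6667)·(2.6667)) / 5 = -5.6667/5 = -1.1333
  s[X,Z] = ((2.6667)·(-1.3333) + (3.6667)·(2.6667) + (-2.3333)·(-2.3333) + (-3.3333)·(1.6667) + (-3.3333)·(-0.3333) + (2.6667)·(-0.3333)) / 5 = 6.3333/5 = 1.2667
  s[Y,Y] = ((-1.3333)·(-1.3333) + (-2.3333)·(-2.3333) + (2.6667)·(2.6667) + (-1.3333)·(-1.3333) + (-0.3333)·(-0.3333) + (2.6667)·(2.6667)) / 5 = 23.3333/5 = 4.6667
  s[Y,Z] = ((-1.3333)·(-1.3333) + (-2.3333)·(2.6667) + (2.6667)·(-2.3333) + (-1.3333)·(1.6667) + (-0.3333)·(-0.3333) + (2.6667)·(-0.3333)) / 5 = -13.6667/5 = -2.7333
  s[Z,Z] = ((-1.3333)·(-1.3333) + (2.6667)·(2.6667) + (-2.3333)·(-2.3333) + (1.6667)·(1.6667) + (-0.3333)·(-0.3333) + (-0.3333)·(-0.3333)) / 5 = 17.3333/5 = 3.4667
  Sample standard deviations s_i = √(s[i,i]):
  s(X) = √(11.0667) = 3.3267
  s(Y) = √(4.6667) = 2.1602
  s(Z) = √(3.4667) = 1.8619

Step 3 — r_{ij} = s_{ij} / (s_i · s_j):
  r[X,X] = 1 (diagonal).
  r[X,Y] = -1.1333 / (3.3267 · 2.1602) = -1.1333 / 7.1864 = -0.1577
  r[X,Z] = 1.2667 / (3.3267 · 1.8619) = 1.2667 / 6.1939 = 0.2045
  r[Y,Y] = 1 (diagonal).
  r[Y,Z] = -2.7333 / (2.1602 · 1.8619) = -2.7333 / 4.0222 = -0.6796
  r[Z,Z] = 1 (diagonal).

R is symmetric with unit diagonal. Assembling:

R = [[1, -0.1577, 0.2045],
 [-0.1577, 1, -0.6796],
 [0.2045, -0.6796, 1]]


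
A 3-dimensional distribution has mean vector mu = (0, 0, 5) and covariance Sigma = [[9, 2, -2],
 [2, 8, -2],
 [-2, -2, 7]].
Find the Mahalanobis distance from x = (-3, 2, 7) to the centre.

Step 1 — centre the observation: (x - mu) = (-3, 2, 2).

Step 2 — invert Sigma (cofactor / det for 3×3, or solve directly):
  Sigma^{-1} = [[0.1226, -0.0236, 0.0283],
 [-0.0236, 0.1392, 0.033],
 [0.0283, 0.033, 0.1604]].

Step 3 — form the quadratic (x - mu)^T · Sigma^{-1} · (x - mu):
  Sigma^{-1} · (x - mu) = (-0.3585, 0.4151, 0.3019).
  (x - mu)^T · [Sigma^{-1} · (x - mu)] = (-3)·(-0.3585) + (2)·(0.4151) + (2)·(0.3019) = 2.5094.

Step 4 — take square root: d = √(2.5094) ≈ 1.5841.

d(x, mu) = √(2.5094) ≈ 1.5841


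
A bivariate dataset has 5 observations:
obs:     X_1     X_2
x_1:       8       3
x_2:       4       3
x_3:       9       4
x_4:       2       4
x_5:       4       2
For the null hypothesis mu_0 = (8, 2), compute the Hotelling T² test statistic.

Step 1 — sample mean vector:
  mean(X_1) = (8 + 4 + 9 + 2 + 4) / 5 = 27/5 = 5.4
  mean(X_2) = (3 + 3 + 4 + 4 + 2) / 5 = 16/5 = 3.2
  x̄ = (5.4, 3.2),  deviation x̄ - mu_0 = (5.4, 3.2) - (8, 2) = (-2.6, 1.2).

Step 2 — sample covariance matrix, S[i,j] = (1/(n-1)) · Σ_k (x_{k,i} - mean_i) · (x_{k,j} - mean_j), divisor n-1 = 4:
  S[X_1,X_1] = ((2.6)·(2.6) + (-1.4)·(-1.4) + (3.6)·(3.6) + (-3.4)·(-3.4) + (-1.4)·(-1.4)) / 4 = 35.2/4 = 8.8
  S[X_1,X_2] = ((2.6)·(-0.2) + (-1.4)·(-0.2) + (3.6)·(0.8) + (-3.4)·(0.8) + (-1.4)·(-1.2)) / 4 = 1.6/4 = 0.4
  S[X_2,X_2] = ((-0.2)·(-0.2) + (-0.2)·(-0.2) + (0.8)·(0.8) + (0.8)·(0.8) + (-1.2)·(-1.2)) / 4 = 2.8/4 = 0.7
  S = [[8.8, 0.4],
 [0.4, 0.7]].

Step 3 — invert S. det(S) = 8.8·0.7 - (0.4)² = 6.
  S^{-1} = (1/det) · [[d, -b], [-b, a]] = [[0.1167, -0.0667],
 [-0.0667, 1.4667]].

Step 4 — quadratic form (x̄ - mu_0)^T · S^{-1} · (x̄ - mu_0):
  S^{-1} · (x̄ - mu_0) = (-0.3833, 1.9333),
  (x̄ - mu_0)^T · [...] = (-2.6)·(-0.3833) + (1.2)·(1.9333) = 3.3167.

Step 5 — scale by n: T² = 5 · 3.3167 = 16.5833.

T² ≈ 16.5833


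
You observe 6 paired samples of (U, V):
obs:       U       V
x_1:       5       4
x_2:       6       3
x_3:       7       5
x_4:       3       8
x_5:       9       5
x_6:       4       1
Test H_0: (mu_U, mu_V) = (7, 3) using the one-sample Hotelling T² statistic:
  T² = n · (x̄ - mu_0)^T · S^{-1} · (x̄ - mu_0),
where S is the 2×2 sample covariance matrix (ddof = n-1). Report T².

Step 1 — sample mean vector:
  mean(U) = (5 + 6 + 7 + 3 + 9 + 4) / 6 = 34/6 = 5.6667
  mean(V) = (4 + 3 + 5 + 8 + 5 + 1) / 6 = 26/6 = 4.3333
  x̄ = (5.6667, 4.3333),  deviation x̄ - mu_0 = (5.6667, 4.3333) - (7, 3) = (-1.3333, 1.3333).

Step 2 — sample covariance matrix, S[i,j] = (1/(n-1)) · Σ_k (x_{k,i} - mean_i) · (x_{k,j} - mean_j), divisor n-1 = 5:
  S[U,U] = ((-0.6667)·(-0.6667) + (0.3333)·(0.3333) + (1.3333)·(1.3333) + (-2.6667)·(-2.6667) + (3.3333)·(3.3333) + (-1.6667)·(-1.6667)) / 5 = 23.3333/5 = 4.6667
  S[U,V] = ((-0.6667)·(-0.3333) + (0.3333)·(-1.3333) + (1.3333)·(0.6667) + (-2.6667)·(3.6667) + (3.3333)·(0.6667) + (-1.6667)·(-3.3333)) / 5 = -1.3333/5 = -0.2667
  S[V,V] = ((-0.3333)·(-0.3333) + (-1.3333)·(-1.3333) + (0.6667)·(0.6667) + (3.6667)·(3.6667) + (0.6667)·(0.6667) + (-3.3333)·(-3.3333)) / 5 = 27.3333/5 = 5.4667
  S = [[4.6667, -0.2667],
 [-0.2667, 5.4667]].

Step 3 — invert S. det(S) = 4.6667·5.4667 - (-0.2667)² = 25.44.
  S^{-1} = (1/det) · [[d, -b], [-b, a]] = [[0.2149, 0.0105],
 [0.0105, 0.1834]].

Step 4 — quadratic form (x̄ - mu_0)^T · S^{-1} · (x̄ - mu_0):
  S^{-1} · (x̄ - mu_0) = (-0.2725, 0.2306),
  (x̄ - mu_0)^T · [...] = (-1.3333)·(-0.2725) + (1.3333)·(0.2306) = 0.6709.

Step 5 — scale by n: T² = 6 · 0.6709 = 4.0252.

T² ≈ 4.0252


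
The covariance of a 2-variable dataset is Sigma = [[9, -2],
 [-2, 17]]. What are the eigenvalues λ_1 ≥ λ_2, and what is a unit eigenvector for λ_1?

Step 1 — characteristic polynomial of 2×2 Sigma:
  det(Sigma - λI) = λ² - trace · λ + det = 0.
  trace = 9 + 17 = 26, det = 9·17 - (-2)² = 149.
Step 2 — discriminant:
  Δ = trace² - 4·det = 676 - 596 = 80.
Step 3 — eigenvalues:
  λ = (trace ± √Δ)/2 = (26 ± 8.9443)/2,
  λ_1 = 17.4721,  λ_2 = 8.5279.

Step 4 — unit eigenvector for λ_1: solve (Sigma - λ_1 I)v = 0. First row:
  (9 - 17.4721)·v_x + (-2)·v_y = 0, i.e. (-8.4721)·v_x + (-2)·v_y = 0,
  so v ∝ (b, λ_1 - a) = (-2, 8.4721); multiply by -1 so the first entry is positive: u = (2, -8.4721).
  ||u|| = √((2)² + (-8.4721)²) = √(75.7771) ≈ 8.705,
  v_1 = u/||u|| ≈ (0.2298, -0.9732) (||v_1|| = 1).

λ_1 = 17.4721,  λ_2 = 8.5279;  v_1 ≈ (0.2298, -0.9732)


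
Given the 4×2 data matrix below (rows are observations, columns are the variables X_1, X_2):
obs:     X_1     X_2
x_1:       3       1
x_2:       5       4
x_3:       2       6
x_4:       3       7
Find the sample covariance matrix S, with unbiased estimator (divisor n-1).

Step 1 — column means:
  mean(X_1) = (3 + 5 + 2 + 3) / 4 = 13/4 = 3.25
  mean(X_2) = (1 + 4 + 6 + 7) / 4 = 18/4 = 4.5

Step 2 — sample covariance S[i,j] = (1/(n-1)) · Σ_k (x_{k,i} - mean_i) · (x_{k,j} - mean_j), with n-1 = 3.
  S[X_1,X_1] = ((-0.25)·(-0.25) + (1.75)·(1.75) + (-1.25)·(-1.25) + (-0.25)·(-0.25)) / 3 = 4.75/3 = 1.5833
  S[X_1,X_2] = ((-0.25)·(-3.5) + (1.75)·(-0.5) + (-1.25)·(1.5) + (-0.25)·(2.5)) / 3 = -2.5/3 = -0.8333
  S[X_2,X_2] = ((-3.5)·(-3.5) + (-0.5)·(-0.5) + (1.5)·(1.5) + (2.5)·(2.5)) / 3 = 21/3 = 7

S is symmetric (S[j,i] = S[i,j]). Assembling:

S = [[1.5833, -0.8333],
 [-0.8333, 7]]


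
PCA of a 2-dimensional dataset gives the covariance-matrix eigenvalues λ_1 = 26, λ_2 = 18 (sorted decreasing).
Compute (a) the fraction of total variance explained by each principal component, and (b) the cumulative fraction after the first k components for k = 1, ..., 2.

Step 1 — total variance = trace(Sigma) = Σ λ_i = 26 + 18 = 44.

Step 2 — fraction explained by component i = λ_i / Σ λ:
  PC1: 26/44 = 0.5909
  PC2: 18/44 = 0.4091

Step 3 — cumulative fraction after k components = (λ_1 + ... + λ_k) / Σ λ:
  k = 1: 26/44 = 0.5909
  k = 2: (26 + 18)/44 = 44/44 = 1

Summary (fraction, with percent):

explained: PC1 0.5909 (59.09%), PC2 0.4091 (40.91%);  cumulative: 0.5909, 1


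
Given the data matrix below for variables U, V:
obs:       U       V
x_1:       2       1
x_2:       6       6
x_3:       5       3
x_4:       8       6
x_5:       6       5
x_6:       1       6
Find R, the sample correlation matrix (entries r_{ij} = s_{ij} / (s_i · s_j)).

Step 1 — column means:
  mean(U) = (2 + 6 + 5 + 8 + 6 + 1) / 6 = 28/6 = 4.6667
  mean(V) = (1 + 6 + 3 + 6 + 5 + 6) / 6 = 27/6 = 4.5

Step 2 — sample variances and covariances s[i,j] = (1/(n-1)) · Σ_k (x_{k,i} - mean_i) · (x_{k,j} - mean_j), with n-1 = 5:
  s[U,U] = ((-2.6667)·(-2.6667) + (1.3333)·(1.3333) + (0.3333)·(0.3333) + (3.3333)·(3.3333) + (1.3333)·(1.3333) + (-3.6667)·(-3.6667)) / 5 = 35.3333/5 = 7.0667
  s[U,V] = ((-2.6667)·(-3.5) + (1.3333)·(1.5) + (0.3333)·(-1.5) + (3.3333)·(1.5) + (1.3333)·(0.5) + (-3.6667)·(1.5)) / 5 = 11/5 = 2.2
  s[V,V] = ((-3.5)·(-3.5) + (1.5)·(1.5) + (-1.5)·(-1.5) + (1.5)·(1.5) + (0.5)·(0.5) + (1.5)·(1.5)) / 5 = 21.5/5 = 4.3
  Sample standard deviations s_i = √(s[i,i]):
  s(U) = √(7.0667) = 2.6583
  s(V) = √(4.3) = 2.0736

Step 3 — r_{ij} = s_{ij} / (s_i · s_j):
  r[U,U] = 1 (diagonal).
  r[U,V] = 2.2 / (2.6583 · 2.0736) = 2.2 / 5.5124 = 0.3991
  r[V,V] = 1 (diagonal).

R is symmetric with unit diagonal. Assembling:

R = [[1, 0.3991],
 [0.3991, 1]]


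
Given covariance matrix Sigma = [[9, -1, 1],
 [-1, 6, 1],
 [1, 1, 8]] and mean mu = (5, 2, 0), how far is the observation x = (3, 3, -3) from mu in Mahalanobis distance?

Step 1 — centre the observation: (x - mu) = (-2, 1, -3).

Step 2 — invert Sigma (cofactor / det for 3×3, or solve directly):
  Sigma^{-1} = [[0.1155, 0.0221, -0.0172],
 [0.0221, 0.1744, -0.0246],
 [-0.0172, -0.0246, 0.1302]].

Step 3 — form the quadratic (x - mu)^T · Sigma^{-1} · (x - mu):
  Sigma^{-1} · (x - mu) = (-0.1572, 0.2039, -0.3808).
  (x - mu)^T · [Sigma^{-1} · (x - mu)] = (-2)·(-0.1572) + (1)·(0.2039) + (-3)·(-0.3808) = 1.6609.

Step 4 — take square root: d = √(1.6609) ≈ 1.2888.

d(x, mu) = √(1.6609) ≈ 1.2888


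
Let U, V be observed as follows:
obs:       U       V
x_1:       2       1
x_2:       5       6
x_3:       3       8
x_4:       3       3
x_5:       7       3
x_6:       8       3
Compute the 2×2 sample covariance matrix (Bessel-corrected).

Step 1 — column means:
  mean(U) = (2 + 5 + 3 + 3 + 7 + 8) / 6 = 28/6 = 4.6667
  mean(V) = (1 + 6 + 8 + 3 + 3 + 3) / 6 = 24/6 = 4

Step 2 — sample covariance S[i,j] = (1/(n-1)) · Σ_k (x_{k,i} - mean_i) · (x_{k,j} - mean_j), with n-1 = 5.
  S[U,U] = ((-2.6667)·(-2.6667) + (0.3333)·(0.3333) + (-1.6667)·(-1.6667) + (-1.6667)·(-1.6667) + (2.3333)·(2.3333) + (3.3333)·(3.3333)) / 5 = 29.3333/5 = 5.8667
  S[U,V] = ((-2.6667)·(-3) + (0.3333)·(2) + (-1.6667)·(4) + (-1.6667)·(-1) + (2.3333)·(-1) + (3.3333)·(-1)) / 5 = -2/5 = -0.4
  S[V,V] = ((-3)·(-3) + (2)·(2) + (4)·(4) + (-1)·(-1) + (-1)·(-1) + (-1)·(-1)) / 5 = 32/5 = 6.4

S is symmetric (S[j,i] = S[i,j]). Assembling:

S = [[5.8667, -0.4],
 [-0.4, 6.4]]


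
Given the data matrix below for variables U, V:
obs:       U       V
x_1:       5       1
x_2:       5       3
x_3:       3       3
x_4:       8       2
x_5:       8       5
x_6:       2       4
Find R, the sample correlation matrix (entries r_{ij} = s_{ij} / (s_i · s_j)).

Step 1 — column means:
  mean(U) = (5 + 5 + 3 + 8 + 8 + 2) / 6 = 31/6 = 5.1667
  mean(V) = (1 + 3 + 3 + 2 + 5 + 4) / 6 = 18/6 = 3

Step 2 — sample variances and covariances s[i,j] = (1/(n-1)) · Σ_k (x_{k,i} - mean_i) · (x_{k,j} - mean_j), with n-1 = 5:
  s[U,U] = ((-0.1667)·(-0.1667) + (-0.1667)·(-0.1667) + (-2.1667)·(-2.1667) + (2.8333)·(2.8333) + (2.8333)·(2.8333) + (-3.1667)·(-3.1667)) / 5 = 30.8333/5 = 6.1667
  s[U,V] = ((-0.1667)·(-2) + (-0.1667)·(0) + (-2.1667)·(0) + (2.8333)·(-1) + (2.8333)·(2) + (-3.1667)·(1)) / 5 = 0/5 = 0
  s[V,V] = ((-2)·(-2) + (0)·(0) + (0)·(0) + (-1)·(-1) + (2)·(2) + (1)·(1)) / 5 = 10/5 = 2
  Sample standard deviations s_i = √(s[i,i]):
  s(U) = √(6.1667) = 2.4833
  s(V) = √(2) = 1.4142

Step 3 — r_{ij} = s_{ij} / (s_i · s_j):
  r[U,U] = 1 (diagonal).
  r[U,V] = 0 / (2.4833 · 1.4142) = 0 / 3.5119 = 0
  r[V,V] = 1 (diagonal).

R is symmetric with unit diagonal. Assembling:

R = [[1, 0],
 [0, 1]]


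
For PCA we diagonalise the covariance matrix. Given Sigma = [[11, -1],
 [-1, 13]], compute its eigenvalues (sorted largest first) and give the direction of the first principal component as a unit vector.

Step 1 — characteristic polynomial of 2×2 Sigma:
  det(Sigma - λI) = λ² - trace · λ + det = 0.
  trace = 11 + 13 = 24, det = 11·13 - (-1)² = 142.
Step 2 — discriminant:
  Δ = trace² - 4·det = 576 - 568 = 8.
Step 3 — eigenvalues:
  λ = (trace ± √Δ)/2 = (24 ± 2.8284)/2,
  λ_1 = 13.4142,  λ_2 = 10.5858.

Step 4 — unit eigenvector for λ_1: solve (Sigma - λ_1 I)v = 0. First row:
  (11 - 13.4142)·v_x + (-1)·v_y = 0, i.e. (-2.4142)·v_x + (-1)·v_y = 0,
  so v ∝ (b, λ_1 - a) = (-1, 2.4142); multiply by -1 so the first entry is positive: u = (1, -2.4142).
  ||u|| = √((1)² + (-2.4142)²) = √(6.8284) ≈ 2.6131,
  v_1 = u/||u|| ≈ (0.3827, -0.9239) (||v_1|| = 1).

λ_1 = 13.4142,  λ_2 = 10.5858;  v_1 ≈ (0.3827, -0.9239)


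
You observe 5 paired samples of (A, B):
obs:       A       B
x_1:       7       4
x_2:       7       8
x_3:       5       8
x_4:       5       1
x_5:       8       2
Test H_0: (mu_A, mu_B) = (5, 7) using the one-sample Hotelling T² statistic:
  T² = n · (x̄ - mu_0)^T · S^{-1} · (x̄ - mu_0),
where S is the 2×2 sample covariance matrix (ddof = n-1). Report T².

Step 1 — sample mean vector:
  mean(A) = (7 + 7 + 5 + 5 + 8) / 5 = 32/5 = 6.4
  mean(B) = (4 + 8 + 8 + 1 + 2) / 5 = 23/5 = 4.6
  x̄ = (6.4, 4.6),  deviation x̄ - mu_0 = (6.4, 4.6) - (5, 7) = (1.4, -2.4).

Step 2 — sample covariance matrix, S[i,j] = (1/(n-1)) · Σ_k (x_{k,i} - mean_i) · (x_{k,j} - mean_j), divisor n-1 = 4:
  S[A,A] = ((0.6)·(0.6) + (0.6)·(0.6) + (-1.4)·(-1.4) + (-1.4)·(-1.4) + (1.6)·(1.6)) / 4 = 7.2/4 = 1.8
  S[A,B] = ((0.6)·(-0.6) + (0.6)·(3.4) + (-1.4)·(3.4) + (-1.4)·(-3.6) + (1.6)·(-2.6)) / 4 = -2.2/4 = -0.55
  S[B,B] = ((-0.6)·(-0.6) + (3.4)·(3.4) + (3.4)·(3.4) + (-3.6)·(-3.6) + (-2.6)·(-2.6)) / 4 = 43.2/4 = 10.8
  S = [[1.8, -0.55],
 [-0.55, 10.8]].

Step 3 — invert S. det(S) = 1.8·10.8 - (-0.55)² = 19.1375.
  S^{-1} = (1/det) · [[d, -b], [-b, a]] = [[0.5643, 0.0287],
 [0.0287, 0.0941]].

Step 4 — quadratic form (x̄ - mu_0)^T · S^{-1} · (x̄ - mu_0):
  S^{-1} · (x̄ - mu_0) = (0.7211, -0.1855),
  (x̄ - mu_0)^T · [...] = (1.4)·(0.7211) + (-2.4)·(-0.1855) = 1.4547.

Step 5 — scale by n: T² = 5 · 1.4547 = 7.2737.

T² ≈ 7.2737


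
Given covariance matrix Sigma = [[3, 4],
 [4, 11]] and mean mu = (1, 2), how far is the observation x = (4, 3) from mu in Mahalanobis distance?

Step 1 — centre the observation: (x - mu) = (3, 1).

Step 2 — invert Sigma. det(Sigma) = 3·11 - (4)² = 17.
  Sigma^{-1} = (1/det) · [[d, -b], [-b, a]] = [[0.6471, -0.2353],
 [-0.2353, 0.1765]].

Step 3 — form the quadratic (x - mu)^T · Sigma^{-1} · (x - mu):
  Sigma^{-1} · (x - mu) = (1.7059, -0.5294).
  (x - mu)^T · [Sigma^{-1} · (x - mu)] = (3)·(1.7059) + (1)·(-0.5294) = 4.5882.

Step 4 — take square root: d = √(4.5882) ≈ 2.142.

d(x, mu) = √(4.5882) ≈ 2.142


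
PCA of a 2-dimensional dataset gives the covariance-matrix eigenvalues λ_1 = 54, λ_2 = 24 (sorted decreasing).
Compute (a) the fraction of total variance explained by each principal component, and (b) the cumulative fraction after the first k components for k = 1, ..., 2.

Step 1 — total variance = trace(Sigma) = Σ λ_i = 54 + 24 = 78.

Step 2 — fraction explained by component i = λ_i / Σ λ:
  PC1: 54/78 = 0.6923
  PC2: 24/78 = 0.3077

Step 3 — cumulative fraction after k components = (λ_1 + ... + λ_k) / Σ λ:
  k = 1: 54/78 = 0.6923
  k = 2: (54 + 24)/78 = 78/78 = 1

Summary (fraction, with percent):

explained: PC1 0.6923 (69.23%), PC2 0.3077 (30.77%);  cumulative: 0.6923, 1


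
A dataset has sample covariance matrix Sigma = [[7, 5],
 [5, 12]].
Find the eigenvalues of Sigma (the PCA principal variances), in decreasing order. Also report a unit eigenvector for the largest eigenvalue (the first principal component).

Step 1 — characteristic polynomial of 2×2 Sigma:
  det(Sigma - λI) = λ² - trace · λ + det = 0.
  trace = 7 + 12 = 19, det = 7·12 - (5)² = 59.
Step 2 — discriminant:
  Δ = trace² - 4·det = 361 - 236 = 125.
Step 3 — eigenvalues:
  λ = (trace ± √Δ)/2 = (19 ± 11.1803)/2,
  λ_1 = 15.0902,  λ_2 = 3.9098.

Step 4 — unit eigenvector for λ_1: solve (Sigma - λ_1 I)v = 0. First row:
  (7 - 15.0902)·v_x + (5)·v_y = 0, i.e. (-8.0902)·v_x + (5)·v_y = 0,
  so v ∝ (b, λ_1 - a) = (5, 8.0902) = u.
  ||u|| = √((5)² + (8.0902)²) = √(90.4508) ≈ 9.5106,
  v_1 = u/||u|| ≈ (0.5257, 0.8507) (||v_1|| = 1).

λ_1 = 15.0902,  λ_2 = 3.9098;  v_1 ≈ (0.5257, 0.8507)


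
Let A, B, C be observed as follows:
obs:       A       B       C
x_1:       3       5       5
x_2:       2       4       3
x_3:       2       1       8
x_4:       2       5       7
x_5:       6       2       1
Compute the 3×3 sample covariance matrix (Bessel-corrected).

Step 1 — column means:
  mean(A) = (3 + 2 + 2 + 2 + 6) / 5 = 15/5 = 3
  mean(B) = (5 + 4 + 1 + 5 + 2) / 5 = 17/5 = 3.4
  mean(C) = (5 + 3 + 8 + 7 + 1) / 5 = 24/5 = 4.8

Step 2 — sample covariance S[i,j] = (1/(n-1)) · Σ_k (x_{k,i} - mean_i) · (x_{k,j} - mean_j), with n-1 = 4.
  S[A,A] = ((0)·(0) + (-1)·(-1) + (-1)·(-1) + (-1)·(-1) + (3)·(3)) / 4 = 12/4 = 3
  S[A,B] = ((0)·(1.6) + (-1)·(0.6) + (-1)·(-2.4) + (-1)·(1.6) + (3)·(-1.4)) / 4 = -4/4 = -1
  S[A,C] = ((0)·(0.2) + (-1)·(-1.8) + (-1)·(3.2) + (-1)·(2.2) + (3)·(-3.8)) / 4 = -15/4 = -3.75
  S[B,B] = ((1.6)·(1.6) + (0.6)·(0.6) + (-2.4)·(-2.4) + (1.6)·(1.6) + (-1.4)·(-1.4)) / 4 = 13.2/4 = 3.3
  S[B,C] = ((1.6)·(0.2) + (0.6)·(-1.8) + (-2.4)·(3.2) + (1.6)·(2.2) + (-1.4)·(-3.8)) / 4 = 0.4/4 = 0.1
  S[C,C] = ((0.2)·(0.2) + (-1.8)·(-1.8) + (3.2)·(3.2) + (2.2)·(2.2) + (-3.8)·(-3.8)) / 4 = 32.8/4 = 8.2

S is symmetric (S[j,i] = S[i,j]). Assembling:

S = [[3, -1, -3.75],
 [-1, 3.3, 0.1],
 [-3.75, 0.1, 8.2]]


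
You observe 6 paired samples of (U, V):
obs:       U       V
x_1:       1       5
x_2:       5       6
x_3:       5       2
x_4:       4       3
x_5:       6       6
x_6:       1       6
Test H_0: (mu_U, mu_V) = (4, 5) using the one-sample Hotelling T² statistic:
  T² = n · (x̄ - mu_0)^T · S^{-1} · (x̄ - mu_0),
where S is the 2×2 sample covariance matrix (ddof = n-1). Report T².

Step 1 — sample mean vector:
  mean(U) = (1 + 5 + 5 + 4 + 6 + 1) / 6 = 22/6 = 3.6667
  mean(V) = (5 + 6 + 2 + 3 + 6 + 6) / 6 = 28/6 = 4.6667
  x̄ = (3.6667, 4.6667),  deviation x̄ - mu_0 = (3.6667, 4.6667) - (4, 5) = (-0.3333, -0.3333).

Step 2 — sample covariance matrix, S[i,j] = (1/(n-1)) · Σ_k (x_{k,i} - mean_i) · (x_{k,j} - mean_j), divisor n-1 = 5:
  S[U,U] = ((-2.6667)·(-2.6667) + (1.3333)·(1.3333) + (1.3333)·(1.3333) + (0.3333)·(0.3333) + (2.3333)·(2.3333) + (-2.6667)·(-2.6667)) / 5 = 23.3333/5 = 4.6667
  S[U,V] = ((-2.6667)·(0.3333) + (1.3333)·(1.3333) + (1.3333)·(-2.6667) + (0.3333)·(-1.6667) + (2.3333)·(1.3333) + (-2.6667)·(1.3333)) / 5 = -3.6667/5 = -0.7333
  S[V,V] = ((0.3333)·(0.3333) + (1.3333)·(1.3333) + (-2.6667)·(-2.6667) + (-1.6667)·(-1.6667) + (1.3333)·(1.3333) + (1.3333)·(1.3333)) / 5 = 15.3333/5 = 3.0667
  S = [[4.6667, -0.7333],
 [-0.7333, 3.0667]].

Step 3 — invert S. det(S) = 4.6667·3.0667 - (-0.7333)² = 13.7733.
  S^{-1} = (1/det) · [[d, -b], [-b, a]] = [[0.2227, 0.0532],
 [0.0532, 0.3388]].

Step 4 — quadratic form (x̄ - mu_0)^T · S^{-1} · (x̄ - mu_0):
  S^{-1} · (x̄ - mu_0) = (-0.092, -0.1307),
  (x̄ - mu_0)^T · [...] = (-0.3333)·(-0.092) + (-0.3333)·(-0.1307) = 0.0742.

Step 5 — scale by n: T² = 6 · 0.0742 = 0.4453.

T² ≈ 0.4453


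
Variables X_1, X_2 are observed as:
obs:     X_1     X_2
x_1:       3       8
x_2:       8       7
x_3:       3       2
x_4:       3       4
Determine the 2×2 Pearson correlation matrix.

Step 1 — column means:
  mean(X_1) = (3 + 8 + 3 + 3) / 4 = 17/4 = 4.25
  mean(X_2) = (8 + 7 + 2 + 4) / 4 = 21/4 = 5.25

Step 2 — sample variances and covariances s[i,j] = (1/(n-1)) · Σ_k (x_{k,i} - mean_i) · (x_{k,j} - mean_j), with n-1 = 3:
  s[X_1,X_1] = ((-1.25)·(-1.25) + (3.75)·(3.75) + (-1.25)·(-1.25) + (-1.25)·(-1.25)) / 3 = 18.75/3 = 6.25
  s[X_1,X_2] = ((-1.25)·(2.75) + (3.75)·(1.75) + (-1.25)·(-3.25) + (-1.25)·(-1.25)) / 3 = 8.75/3 = 2.9167
  s[X_2,X_2] = ((2.75)·(2.75) + (1.75)·(1.75) + (-3.25)·(-3.25) + (-1.25)·(-1.25)) / 3 = 22.75/3 = 7.5833
  Sample standard deviations s_i = √(s[i,i]):
  s(X_1) = √(6.25) = 2.5
  s(X_2) = √(7.5833) = 2.7538

Step 3 — r_{ij} = s_{ij} / (s_i · s_j):
  r[X_1,X_1] = 1 (diagonal).
  r[X_1,X_2] = 2.9167 / (2.5 · 2.7538) = 2.9167 / 6.8845 = 0.4237
  r[X_2,X_2] = 1 (diagonal).

R is symmetric with unit diagonal. Assembling:

R = [[1, 0.4237],
 [0.4237, 1]]


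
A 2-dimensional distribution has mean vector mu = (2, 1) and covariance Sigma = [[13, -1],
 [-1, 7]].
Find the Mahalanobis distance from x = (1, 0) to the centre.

Step 1 — centre the observation: (x - mu) = (-1, -1).

Step 2 — invert Sigma. det(Sigma) = 13·7 - (-1)² = 90.
  Sigma^{-1} = (1/det) · [[d, -b], [-b, a]] = [[0.0778, 0.0111],
 [0.0111, 0.1444]].

Step 3 — form the quadratic (x - mu)^T · Sigma^{-1} · (x - mu):
  Sigma^{-1} · (x - mu) = (-0.0889, -0.1556).
  (x - mu)^T · [Sigma^{-1} · (x - mu)] = (-1)·(-0.0889) + (-1)·(-0.1556) = 0.2444.

Step 4 — take square root: d = √(0.2444) ≈ 0.4944.

d(x, mu) = √(0.2444) ≈ 0.4944


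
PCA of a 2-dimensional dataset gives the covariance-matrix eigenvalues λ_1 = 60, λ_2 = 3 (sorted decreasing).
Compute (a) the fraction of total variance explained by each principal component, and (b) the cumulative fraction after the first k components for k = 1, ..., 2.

Step 1 — total variance = trace(Sigma) = Σ λ_i = 60 + 3 = 63.

Step 2 — fraction explained by component i = λ_i / Σ λ:
  PC1: 60/63 = 0.9524
  PC2: 3/63 = 0.0476

Step 3 — cumulative fraction after k components = (λ_1 + ... + λ_k) / Σ λ:
  k = 1: 60/63 = 0.9524
  k = 2: (60 + 3)/63 = 63/63 = 1

Summary (fraction, with percent):

explained: PC1 0.9524 (95.24%), PC2 0.0476 (4.76%);  cumulative: 0.9524, 1


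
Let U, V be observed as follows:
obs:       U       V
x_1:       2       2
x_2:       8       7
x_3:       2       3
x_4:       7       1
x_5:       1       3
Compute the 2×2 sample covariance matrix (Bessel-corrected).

Step 1 — column means:
  mean(U) = (2 + 8 + 2 + 7 + 1) / 5 = 20/5 = 4
  mean(V) = (2 + 7 + 3 + 1 + 3) / 5 = 16/5 = 3.2

Step 2 — sample covariance S[i,j] = (1/(n-1)) · Σ_k (x_{k,i} - mean_i) · (x_{k,j} - mean_j), with n-1 = 4.
  S[U,U] = ((-2)·(-2) + (4)·(4) + (-2)·(-2) + (3)·(3) + (-3)·(-3)) / 4 = 42/4 = 10.5
  S[U,V] = ((-2)·(-1.2) + (4)·(3.8) + (-2)·(-0.2) + (3)·(-2.2) + (-3)·(-0.2)) / 4 = 12/4 = 3
  S[V,V] = ((-1.2)·(-1.2) + (3.8)·(3.8) + (-0.2)·(-0.2) + (-2.2)·(-2.2) + (-0.2)·(-0.2)) / 4 = 20.8/4 = 5.2

S is symmetric (S[j,i] = S[i,j]). Assembling:

S = [[10.5, 3],
 [3, 5.2]]


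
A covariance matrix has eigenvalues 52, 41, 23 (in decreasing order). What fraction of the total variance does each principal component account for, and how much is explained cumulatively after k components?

Step 1 — total variance = trace(Sigma) = Σ λ_i = 52 + 41 + 23 = 116.

Step 2 — fraction explained by component i = λ_i / Σ λ:
  PC1: 52/116 = 0.4483
  PC2: 41/116 = 0.3534
  PC3: 23/116 = 0.1983

Step 3 — cumulative fraction after k components = (λ_1 + ... + λ_k) / Σ λ:
  k = 1: 52/116 = 0.4483
  k = 2: (52 + 41)/116 = 93/116 = 0.8017
  k = 3: (52 + 41 + 23)/116 = 116/116 = 1

Summary (fraction, with percent):

explained: PC1 0.4483 (44.83%), PC2 0.3534 (35.34%), PC3 0.1983 (19.83%);  cumulative: 0.4483, 0.8017, 1


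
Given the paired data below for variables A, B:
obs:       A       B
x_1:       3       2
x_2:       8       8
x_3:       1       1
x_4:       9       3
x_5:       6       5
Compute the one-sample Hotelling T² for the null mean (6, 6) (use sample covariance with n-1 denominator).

Step 1 — sample mean vector:
  mean(A) = (3 + 8 + 1 + 9 + 6) / 5 = 27/5 = 5.4
  mean(B) = (2 + 8 + 1 + 3 + 5) / 5 = 19/5 = 3.8
  x̄ = (5.4, 3.8),  deviation x̄ - mu_0 = (5.4, 3.8) - (6, 6) = (-0.6, -2.2).

Step 2 — sample covariance matrix, S[i,j] = (1/(n-1)) · Σ_k (x_{k,i} - mean_i) · (x_{k,j} - mean_j), divisor n-1 = 4:
  S[A,A] = ((-2.4)·(-2.4) + (2.6)·(2.6) + (-4.4)·(-4.4) + (3.6)·(3.6) + (0.6)·(0.6)) / 4 = 45.2/4 = 11.3
  S[A,B] = ((-2.4)·(-1.8) + (2.6)·(4.2) + (-4.4)·(-2.8) + (3.6)·(-0.8) + (0.6)·(1.2)) / 4 = 25.4/4 = 6.35
  S[B,B] = ((-1.8)·(-1.8) + (4.2)·(4.2) + (-2.8)·(-2.8) + (-0.8)·(-0.8) + (1.2)·(1.2)) / 4 = 30.8/4 = 7.7
  S = [[11.3, 6.35],
 [6.35, 7.7]].

Step 3 — invert S. det(S) = 11.3·7.7 - (6.35)² = 46.6875.
  S^{-1} = (1/det) · [[d, -b], [-b, a]] = [[0.1649, -0.136],
 [-0.136, 0.242]].

Step 4 — quadratic form (x̄ - mu_0)^T · S^{-1} · (x̄ - mu_0):
  S^{-1} · (x̄ - mu_0) = (0.2003, -0.4509),
  (x̄ - mu_0)^T · [...] = (-0.6)·(0.2003) + (-2.2)·(-0.4509) = 0.8718.

Step 5 — scale by n: T² = 5 · 0.8718 = 4.3588.

T² ≈ 4.3588


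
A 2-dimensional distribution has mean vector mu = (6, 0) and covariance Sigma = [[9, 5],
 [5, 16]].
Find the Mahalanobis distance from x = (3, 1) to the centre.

Step 1 — centre the observation: (x - mu) = (-3, 1).

Step 2 — invert Sigma. det(Sigma) = 9·16 - (5)² = 119.
  Sigma^{-1} = (1/det) · [[d, -b], [-b, a]] = [[0.1345, -0.042],
 [-0.042, 0.0756]].

Step 3 — form the quadratic (x - mu)^T · Sigma^{-1} · (x - mu):
  Sigma^{-1} · (x - mu) = (-0.4454, 0.2017).
  (x - mu)^T · [Sigma^{-1} · (x - mu)] = (-3)·(-0.4454) + (1)·(0.2017) = 1.5378.

Step 4 — take square root: d = √(1.5378) ≈ 1.2401.

d(x, mu) = √(1.5378) ≈ 1.2401


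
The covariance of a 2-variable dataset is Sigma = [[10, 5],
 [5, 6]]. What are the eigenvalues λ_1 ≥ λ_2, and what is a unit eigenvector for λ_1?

Step 1 — characteristic polynomial of 2×2 Sigma:
  det(Sigma - λI) = λ² - trace · λ + det = 0.
  trace = 10 + 6 = 16, det = 10·6 - (5)² = 35.
Step 2 — discriminant:
  Δ = trace² - 4·det = 256 - 140 = 116.
Step 3 — eigenvalues:
  λ = (trace ± √Δ)/2 = (16 ± 10.7703)/2,
  λ_1 = 13.3852,  λ_2 = 2.6148.

Step 4 — unit eigenvector for λ_1: solve (Sigma - λ_1 I)v = 0. First row:
  (10 - 13.3852)·v_x + (5)·v_y = 0, i.e. (-3.3852)·v_x + (5)·v_y = 0,
  so v ∝ (b, λ_1 - a) = (5, 3.3852) = u.
  ||u|| = √((5)² + (3.3852)²) = √(36.4593) ≈ 6.0382,
  v_1 = u/||u|| ≈ (0.8281, 0.5606) (||v_1|| = 1).

λ_1 = 13.3852,  λ_2 = 2.6148;  v_1 ≈ (0.8281, 0.5606)
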